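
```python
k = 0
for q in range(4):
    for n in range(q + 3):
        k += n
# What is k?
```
Trace:
  k=0
  k=0, q=0, n=0
  k=1, q=0, n=1
  k=3, q=0, n=2
  k=3, q=1, n=0
  k=4, q=1, n=1
  k=6, q=1, n=2
  k=9, q=1, n=3
  k=9, q=2, n=0
  k=10, q=2, n=1
  k=12, q=2, n=2
  k=15, q=2, n=3
  k=19, q=2, n=4
  k=19, q=3, n=0
  k=20, q=3, n=1
  k=22, q=3, n=2
  k=25, q=3, n=3
  k=29, q=3, n=4
  k=34, q=3, n=5

Final answer: 34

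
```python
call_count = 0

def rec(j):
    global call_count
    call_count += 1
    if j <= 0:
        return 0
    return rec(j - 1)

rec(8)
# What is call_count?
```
Call trace:
rec(j=8)
  rec(j=7)
    rec(j=6)
      rec(j=5)
        rec(j=4)
          rec(j=3)
            rec(j=2)
              rec(j=1)
                rec(j=0)
                -> return 0
              -> return 0
            -> return 0
          -> return 0
        -> return 0
      -> return 0
    -> return 0
  -> return 0
-> return 0

call_count is incremented once per call. rec is entered once for each j = 8, 7, 6, 5, 4, 3, 2, 1, 0 (the j <= 0 call returns without recursing), i.e. 8 + 1 calls.
call_count = 9

Final answer: 9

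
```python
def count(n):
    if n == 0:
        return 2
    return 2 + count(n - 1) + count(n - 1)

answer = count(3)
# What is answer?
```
Call trace (a repeated sub-call is expanded the first time; later identical calls just restate its return value):
count(n=3)
  count(n=2)
    count(n=1)
      count(n=0)
      -> return 2
      count(n=0)
      -> return 2
    -> return 6
    count(n=1) -> return 6  (same call as traced above)
  -> return 14
  count(n=2) -> return 14  (same call as traced above)
-> return 30

Final answer: 30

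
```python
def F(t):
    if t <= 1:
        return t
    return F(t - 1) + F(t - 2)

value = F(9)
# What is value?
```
Call trace (a repeated sub-call is expanded the first time; later identical calls just restate its return value):
F(t=9)
  F(t=8)
    F(t=7)
      F(t=6)
        F(t=5)
          F(t=4)
            F(t=3)
              F(t=2)
                F(t=1)
                -> return 1
                F(t=0)
                -> return 0
              -> return 1
              F(t=1)
              -> return 1
            -> return 2
            F(t=2) -> return 1  (same call as traced above)
          -> return 3
          F(t=3) -> return 2  (same call as traced above)
        -> return 5
        F(t=4) -> return 3  (same call as traced above)
      -> return 8
      F(t=5) -> return 5  (same call as traced above)
    -> return 13
    F(t=6) -> return 8  (same call as traced above)
  -> return 21
  F(t=7) -> return 13  (same call as traced above)
-> return 34

Final answer: 34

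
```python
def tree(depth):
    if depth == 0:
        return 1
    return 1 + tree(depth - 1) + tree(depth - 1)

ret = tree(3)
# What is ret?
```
Call trace (a repeated sub-call is expanded the first time; later identical calls just restate its return value):
tree(depth=3)
  tree(depth=2)
    tree(depth=1)
      tree(depth=0)
      -> return 1
      tree(depth=0)
      -> return 1
    -> return 3
    tree(depth=1) -> return 3  (same call as traced above)
  -> return 7
  tree(depth=2) -> return 7  (same call as traced above)
-> return 15

Final answer: 15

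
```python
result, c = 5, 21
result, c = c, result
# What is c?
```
Trace:
  result=5, c=21
  result=21, c=5

Final answer: 5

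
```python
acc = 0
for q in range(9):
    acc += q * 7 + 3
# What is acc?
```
Trace:
  acc=0
  acc=3, q=0
  acc=13, q=1
  acc=30, q=2
  acc=54, q=3
  acc=85, q=4
  acc=123, q=5
  acc=168, q=6
  acc=220, q=7
  acc=279, q=8

Final answer: 279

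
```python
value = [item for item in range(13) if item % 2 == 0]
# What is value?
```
Trace:
  item=0
  item=1
  item=2
  item=3
  item=4
  item=5
  item=6
  item=7
  item=8
  item=9
  item=10
  item=11
  item=12
  value=[0, 2, 4, 6, 8, 10, 12]

Final answer: [0, 2, 4, 6, 8, 10, 12]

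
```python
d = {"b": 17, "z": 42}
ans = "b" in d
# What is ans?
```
Trace:
  d={'b': 17, 'z': 42}
  d={'b': 17, 'z': 42}, ans=True

Final answer: True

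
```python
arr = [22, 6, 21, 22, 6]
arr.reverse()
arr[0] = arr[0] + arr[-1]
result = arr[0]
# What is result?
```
Trace:
  arr=[22, 6, 21, 22, 6]
  arr=[6, 22, 21, 6, 22]
  arr=[28, 22, 21, 6, 22]
  arr=[28, 22, 21, 6, 22], result=28

Final answer: 28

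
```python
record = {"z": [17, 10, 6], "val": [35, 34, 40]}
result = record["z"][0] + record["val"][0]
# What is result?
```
Trace:
  record={'z': [17, 10, 6], 'val': [35, 34, 40]}
  record={'z': [17, 10, 6], 'val': [35, 34, 40]}, result=52

Final answer: 52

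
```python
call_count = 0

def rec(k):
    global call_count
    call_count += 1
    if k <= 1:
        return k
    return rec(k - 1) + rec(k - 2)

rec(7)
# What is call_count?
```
Call trace (a repeated sub-call is expanded the first time; later identical calls just restate its return value):
rec(k=7)
  rec(k=6)
    rec(k=5)
      rec(k=4)
        rec(k=3)
          rec(k=2)
            rec(k=1)
            -> return 1
            rec(k=0)
            -> return 0
          -> return 1
          rec(k=1)
          -> return 1
        -> return 2
        rec(k=2) -> return 1  (same call as traced above)
      -> return 3
      rec(k=3) -> return 2  (same call as traced above)
    -> return 5
    rec(k=4) -> return 3  (same call as traced above)
  -> return 8
  rec(k=5) -> return 5  (same call as traced above)
-> return 13

call_count is incremented once per call, so count the calls in each subtree. Let C(k) = number of calls made by rec(k).
C(0) = C(1) = 1 (base case, no recursion); C(k) = 1 + C(k - 1) + C(k - 2) otherwise.
C(2) = 1 + C(1) + C(0) = 1 + 1 + 1 = 3
C(3) = 1 + C(2) + C(1) = 1 + 3 + 1 = 5
C(4) = 1 + C(3) + C(2) = 1 + 5 + 3 = 9
C(5) = 1 + C(4) + C(3) = 1 + 9 + 5 = 15
C(6) = 1 + C(5) + C(4) = 1 + 15 + 9 = 25
C(7) = 1 + C(6) + C(5) = 1 + 25 + 15 = 41
call_count = C(7) = 41

Final answer: 41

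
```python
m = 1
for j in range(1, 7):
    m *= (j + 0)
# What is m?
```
Trace:
  m=1
  m=1, j=1
  m=2, j=2
  m=6, j=3
  m=24, j=4
  m=120, j=5
  m=720, j=6

Final answer: 720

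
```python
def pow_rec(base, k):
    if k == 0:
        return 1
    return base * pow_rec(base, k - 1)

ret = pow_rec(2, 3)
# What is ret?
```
Call trace:
pow_rec(base=2, k=3)
  pow_rec(base=2, k=2)
    pow_rec(base=2, k=1)
      pow_rec(base=2, k=0)
      -> return 1
    -> return 2
  -> return 4
-> return 8

Final answer: 8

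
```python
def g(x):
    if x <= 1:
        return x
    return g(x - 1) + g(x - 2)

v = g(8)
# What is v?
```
Call trace (a repeated sub-call is expanded the first time; later identical calls just restate its return value):
g(x=8)
  g(x=7)
    g(x=6)
      g(x=5)
        g(x=4)
          g(x=3)
            g(x=2)
              g(x=1)
              -> return 1
              g(x=0)
              -> return 0
            -> return 1
            g(x=1)
            -> return 1
          -> return 2
          g(x=2) -> return 1  (same call as traced above)
        -> return 3
        g(x=3) -> return 2  (same call as traced above)
      -> return 5
      g(x=4) -> return 3  (same call as traced above)
    -> return 8
    g(x=5) -> return 5  (same call as traced above)
  -> return 13
  g(x=6) -> return 8  (same call as traced above)
-> return 21

Final answer: 21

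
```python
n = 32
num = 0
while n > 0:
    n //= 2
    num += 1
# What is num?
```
Trace:
  n=32
  n=32, num=0
  n=16, num=1
  n=8, num=2
  n=4, num=3
  n=2, num=4
  n=1, num=5
  n=0, num=6

Final answer: 6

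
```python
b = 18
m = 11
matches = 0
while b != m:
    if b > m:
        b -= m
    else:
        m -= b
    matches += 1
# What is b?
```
Trace:
  b=18
  b=18, m=11
  b=18, m=11, matches=0
  b=7, m=11, matches=1
  b=7, m=4, matches=2
  b=3, m=4, matches=3
  b=3, m=1, matches=4
  b=2, m=1, matches=5
  b=1, m=1, matches=6

Final answer: 1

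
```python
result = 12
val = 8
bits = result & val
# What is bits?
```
Trace:
  result=12
  result=12, val=8
  result=12, val=8, bits=8

Final answer: 8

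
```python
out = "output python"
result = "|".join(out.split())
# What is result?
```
Trace:
  out='output python'
  out='output python', result='output|python'

Final answer: 'output|python'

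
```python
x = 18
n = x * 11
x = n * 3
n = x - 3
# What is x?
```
Trace:
  x=18
  x=18, n=198
  x=594, n=198
  x=594, n=591

Final answer: 594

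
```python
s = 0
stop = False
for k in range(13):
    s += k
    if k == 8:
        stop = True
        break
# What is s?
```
Trace:
  s=0
  s=0, stop=False
  s=0, stop=False, k=0
  s=1, stop=False, k=1
  s=3, stop=False, k=2
  s=6, stop=False, k=3
  s=10, stop=False, k=4
  s=15, stop=False, k=5
  s=21, stop=False, k=6
  s=28, stop=False, k=7
  s=36, stop=True, k=8

Final answer: 36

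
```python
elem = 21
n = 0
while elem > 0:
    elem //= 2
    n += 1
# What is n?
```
Trace:
  elem=21
  elem=21, n=0
  elem=10, n=1
  elem=5, n=2
  elem=2, n=3
  elem=1, n=4
  elem=0, n=5

Final answer: 5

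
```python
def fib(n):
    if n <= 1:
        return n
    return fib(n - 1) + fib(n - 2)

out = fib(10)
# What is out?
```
Call trace (a repeated sub-call is expanded the first time; later identical calls just restate its return value):
fib(n=10)
  fib(n=9)
    fib(n=8)
      fib(n=7)
        fib(n=6)
          fib(n=5)
            fib(n=4)
              fib(n=3)
                fib(n=2)
                  fib(n=1)
                  -> return 1
                  fib(n=0)
                  -> return 0
                -> return 1
                fib(n=1)
                -> return 1
              -> return 2
              fib(n=2) -> return 1  (same call as traced above)
            -> return 3
            fib(n=3) -> return 2  (same call as traced above)
          -> return 5
          fib(n=4) -> return 3  (same call as traced above)
        -> return 8
        fib(n=5) -> return 5  (same call as traced above)
      -> return 13
      fib(n=6) -> return 8  (same call as traced above)
    -> return 21
    fib(n=7) -> return 13  (same call as traced above)
  -> return 34
  fib(n=8) -> return 21  (same call as traced above)
-> return 55

Final answer: 55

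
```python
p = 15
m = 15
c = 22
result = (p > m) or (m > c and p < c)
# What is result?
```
Trace:
  p=15
  p=15, m=15
  p=15, m=15, c=22
  p=15, m=15, c=22, result=False

Final answer: False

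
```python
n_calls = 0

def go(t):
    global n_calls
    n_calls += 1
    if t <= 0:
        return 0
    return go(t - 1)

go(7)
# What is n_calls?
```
Call trace:
go(t=7)
  go(t=6)
    go(t=5)
      go(t=4)
        go(t=3)
          go(t=2)
            go(t=1)
              go(t=0)
              -> return 0
            -> return 0
          -> return 0
        -> return 0
      -> return 0
    -> return 0
  -> return 0
-> return 0

n_calls is incremented once per call. go is entered once for each t = 7, 6, 5, 4, 3, 2, 1, 0 (the t <= 0 call returns without recursing), i.e. 7 + 1 calls.
n_calls = 8

Final answer: 8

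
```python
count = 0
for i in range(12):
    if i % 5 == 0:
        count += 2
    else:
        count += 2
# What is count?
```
Trace:
  count=0
  count=2, i=0
  count=4, i=1
  count=6, i=2
  count=8, i=3
  count=10, i=4
  count=12, i=5
  count=14, i=6
  count=16, i=7
  count=18, i=8
  count=20, i=9
  count=22, i=10
  count=24, i=11

Final answer: 24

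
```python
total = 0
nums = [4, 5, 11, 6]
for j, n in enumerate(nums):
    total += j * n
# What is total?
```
Trace:
  total=0
  total=0, j=0, n=4
  total=5, j=1, n=5
  total=27, j=2, n=11
  total=45, j=3, n=6

Final answer: 45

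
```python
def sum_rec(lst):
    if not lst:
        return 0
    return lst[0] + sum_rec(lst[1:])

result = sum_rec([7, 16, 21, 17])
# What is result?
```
Call trace:
sum_rec(lst=[7, 16, 21, 17])
  sum_rec(lst=[16, 21, 17])
    sum_rec(lst=[21, 17])
      sum_rec(lst=[17])
        sum_rec(lst=[])
        -> return 0
      -> return 17
    -> return 38
  -> return 54
-> return 61

Final answer: 61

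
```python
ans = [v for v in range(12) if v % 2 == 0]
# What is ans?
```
Trace:
  v=0
  v=1
  v=2
  v=3
  v=4
  v=5
  v=6
  v=7
  v=8
  v=9
  v=10
  v=11
  ans=[0, 2, 4, 6, 8, 10]

Final answer: [0, 2, 4, 6, 8, 10]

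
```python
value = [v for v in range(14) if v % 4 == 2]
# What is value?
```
Trace:
  v=0
  v=1
  v=2
  v=3
  v=4
  v=5
  v=6
  v=7
  v=8
  v=9
  v=10
  v=11
  v=12
  v=13
  value=[2, 6, 10]

Final answer: [2, 6, 10]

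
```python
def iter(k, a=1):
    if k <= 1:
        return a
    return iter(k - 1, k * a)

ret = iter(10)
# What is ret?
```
Call trace:
iter(k=10, a=1)
  iter(k=9, a=10)
    iter(k=8, a=90)
      iter(k=7, a=720)
        iter(k=6, a=5040)
          iter(k=5, a=30240)
            iter(k=4, a=151200)
              iter(k=3, a=604800)
                iter(k=2, a=1814400)
                  iter(k=1, a=3628800)
                  -> return 3628800
                -> return 3628800
              -> return 3628800
            -> return 3628800
          -> return 3628800
        -> return 3628800
      -> return 3628800
    -> return 3628800
  -> return 3628800
-> return 3628800

Final answer: 3628800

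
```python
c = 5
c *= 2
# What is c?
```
Trace:
  c=5
  c=10

Final answer: 10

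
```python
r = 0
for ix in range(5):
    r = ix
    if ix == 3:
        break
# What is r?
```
Trace:
  r=0
  r=0, ix=0
  r=1, ix=1
  r=2, ix=2
  r=3, ix=3

Final answer: 3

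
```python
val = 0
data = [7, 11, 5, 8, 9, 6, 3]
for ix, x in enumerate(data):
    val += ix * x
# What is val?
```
Trace:
  val=0
  val=0, ix=0, x=7
  val=11, ix=1, x=11
  val=21, ix=2, x=5
  val=45, ix=3, x=8
  val=81, ix=4, x=9
  val=111, ix=5, x=6
  val=129, ix=6, x=3

Final answer: 129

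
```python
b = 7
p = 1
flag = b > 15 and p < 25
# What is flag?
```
Trace:
  b=7
  b=7, p=1
  b=7, p=1, flag=False

Final answer: False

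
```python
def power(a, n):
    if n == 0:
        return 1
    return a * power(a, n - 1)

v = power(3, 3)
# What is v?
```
Call trace:
power(a=3, n=3)
  power(a=3, n=2)
    power(a=3, n=1)
      power(a=3, n=0)
      -> return 1
    -> return 3
  -> return 9
-> return 27

Final answer: 27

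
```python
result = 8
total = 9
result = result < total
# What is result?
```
Trace:
  result=8
  result=8, total=9
  result=True, total=9

Final answer: True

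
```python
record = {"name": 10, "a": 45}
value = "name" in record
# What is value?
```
Trace:
  record={'name': 10, 'a': 45}
  record={'name': 10, 'a': 45}, value=True

Final answer: True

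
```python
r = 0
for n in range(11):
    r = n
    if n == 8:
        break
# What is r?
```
Trace:
  r=0
  r=0, n=0
  r=1, n=1
  r=2, n=2
  r=3, n=3
  r=4, n=4
  r=5, n=5
  r=6, n=6
  r=7, n=7
  r=8, n=8

Final answer: 8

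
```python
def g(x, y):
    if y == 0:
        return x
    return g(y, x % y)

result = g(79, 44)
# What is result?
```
Call trace:
g(x=79, y=44)
  g(x=44, y=35)
    g(x=35, y=9)
      g(x=9, y=8)
        g(x=8, y=1)
          g(x=1, y=0)
          -> return 1
        -> return 1
      -> return 1
    -> return 1
  -> return 1
-> return 1

Final answer: 1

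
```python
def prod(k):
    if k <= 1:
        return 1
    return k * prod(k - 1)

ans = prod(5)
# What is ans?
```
Call trace:
prod(k=5)
  prod(k=4)
    prod(k=3)
      prod(k=2)
        prod(k=1)
        -> return 1
      -> return 2
    -> return 6
  -> return 24
-> return 120

Final answer: 120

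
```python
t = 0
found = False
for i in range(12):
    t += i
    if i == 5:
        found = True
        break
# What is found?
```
Trace:
  t=0
  t=0, found=False
  t=0, found=False, i=0
  t=1, found=False, i=1
  t=3, found=False, i=2
  t=6, found=False, i=3
  t=10, found=False, i=4
  t=15, found=True, i=5

Final answer: True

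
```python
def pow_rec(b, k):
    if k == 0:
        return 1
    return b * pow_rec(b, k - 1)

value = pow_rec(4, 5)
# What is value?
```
Call trace:
pow_rec(b=4, k=5)
  pow_rec(b=4, k=4)
    pow_rec(b=4, k=3)
      pow_rec(b=4, k=2)
        pow_rec(b=4, k=1)
          pow_rec(b=4, k=0)
          -> return 1
        -> return 4
      -> return 16
    -> return 64
  -> return 256
-> return 1024

Final answer: 1024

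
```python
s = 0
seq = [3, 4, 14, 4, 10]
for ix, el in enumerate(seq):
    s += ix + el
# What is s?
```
Trace:
  s=0
  s=3, ix=0, el=3
  s=8, ix=1, el=4
  s=24, ix=2, el=14
  s=31, ix=3, el=4
  s=45, ix=4, el=10

Final answer: 45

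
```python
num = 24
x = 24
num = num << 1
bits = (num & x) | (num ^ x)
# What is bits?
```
Trace:
  num=24
  num=24, x=24
  num=48, x=24
  num=48, x=24, bits=56

Final answer: 56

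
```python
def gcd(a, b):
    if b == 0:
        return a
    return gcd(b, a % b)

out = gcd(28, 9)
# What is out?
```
Call trace:
gcd(a=28, b=9)
  gcd(a=9, b=1)
    gcd(a=1, b=0)
    -> return 1
  -> return 1
-> return 1

Final answer: 1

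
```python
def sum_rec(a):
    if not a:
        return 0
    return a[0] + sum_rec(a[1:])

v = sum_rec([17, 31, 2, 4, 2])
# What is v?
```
Call trace:
sum_rec(a=[17, 31, 2, 4, 2])
  sum_rec(a=[31, 2, 4, 2])
    sum_rec(a=[2, 4, 2])
      sum_rec(a=[4, 2])
        sum_rec(a=[2])
          sum_rec(a=[])
          -> return 0
        -> return 2
      -> return 6
    -> return 8
  -> return 39
-> return 56

Final answer: 56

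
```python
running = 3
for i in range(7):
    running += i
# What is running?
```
Trace:
  running=3
  running=3, i=0
  running=4, i=1
  running=6, i=2
  running=9, i=3
  running=13, i=4
  running=18, i=5
  running=24, i=6

Final answer: 24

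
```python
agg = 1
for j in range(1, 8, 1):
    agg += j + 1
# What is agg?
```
Trace:
  agg=1
  agg=3, j=1
  agg=6, j=2
  agg=10, j=3
  agg=15, j=4
  agg=21, j=5
  agg=28, j=6
  agg=36, j=7

Final answer: 36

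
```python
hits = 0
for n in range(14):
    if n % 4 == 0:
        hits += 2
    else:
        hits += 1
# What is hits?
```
Trace:
  hits=0
  hits=2, n=0
  hits=3, n=1
  hits=4, n=2
  hits=5, n=3
  hits=7, n=4
  hits=8, n=5
  hits=9, n=6
  hits=10, n=7
  hits=12, n=8
  hits=13, n=9
  hits=14, n=10
  hits=15, n=11
  hits=17, n=12
  hits=18, n=13

Final answer: 18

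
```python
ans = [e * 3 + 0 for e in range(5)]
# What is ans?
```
Trace:
  e=0
  e=1
  e=2
  e=3
  e=4
  ans=[0, 3, 6, 9, 12]

Final answer: [0, 3, 6, 9, 12]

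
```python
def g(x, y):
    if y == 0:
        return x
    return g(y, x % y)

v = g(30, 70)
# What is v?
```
Call trace:
g(x=30, y=70)
  g(x=70, y=30)
    g(x=30, y=10)
      g(x=10, y=0)
      -> return 10
    -> return 10
  -> return 10
-> return 10

Final answer: 10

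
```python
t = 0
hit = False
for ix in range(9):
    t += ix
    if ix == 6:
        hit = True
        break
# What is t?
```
Trace:
  t=0
  t=0, hit=False
  t=0, hit=False, ix=0
  t=1, hit=False, ix=1
  t=3, hit=False, ix=2
  t=6, hit=False, ix=3
  t=10, hit=False, ix=4
  t=15, hit=False, ix=5
  t=21, hit=True, ix=6

Final answer: 21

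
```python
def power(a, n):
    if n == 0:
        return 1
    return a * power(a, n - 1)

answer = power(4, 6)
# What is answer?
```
Call trace:
power(a=4, n=6)
  power(a=4, n=5)
    power(a=4, n=4)
      power(a=4, n=3)
        power(a=4, n=2)
          power(a=4, n=1)
            power(a=4, n=0)
            -> return 1
          -> return 4
        -> return 16
      -> return 64
    -> return 256
  -> return 1024
-> return 4096

Final answer: 4096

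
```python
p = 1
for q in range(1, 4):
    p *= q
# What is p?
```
Trace:
  p=1
  p=1, q=1
  p=2, q=2
  p=6, q=3

Final answer: 6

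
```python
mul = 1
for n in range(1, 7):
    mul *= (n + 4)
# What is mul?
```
Trace:
  mul=1
  mul=5, n=1
  mul=30, n=2
  mul=210, n=3
  mul=1680, n=4
  mul=15120, n=5
  mul=151200, n=6

Final answer: 151200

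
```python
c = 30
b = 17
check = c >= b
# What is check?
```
Trace:
  c=30
  c=30, b=17
  c=30, b=17, check=True

Final answer: True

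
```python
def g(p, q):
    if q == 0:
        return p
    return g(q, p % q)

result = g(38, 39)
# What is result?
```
Call trace:
g(p=38, q=39)
  g(p=39, q=38)
    g(p=38, q=1)
      g(p=1, q=0)
      -> return 1
    -> return 1
  -> return 1
-> return 1

Final answer: 1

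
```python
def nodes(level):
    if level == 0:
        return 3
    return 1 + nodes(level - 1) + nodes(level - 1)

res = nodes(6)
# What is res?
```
Call trace (a repeated sub-call is expanded the first time; later identical calls just restate its return value):
nodes(level=6)
  nodes(level=5)
    nodes(level=4)
      nodes(level=3)
        nodes(level=2)
          nodes(level=1)
            nodes(level=0)
            -> return 3
            nodes(level=0)
            -> return 3
          -> return 7
          nodes(level=1) -> return 7  (same call as traced above)
        -> return 15
        nodes(level=2) -> return 15  (same call as traced above)
      -> return 31
      nodes(level=3) -> return 31  (same call as traced above)
    -> return 63
    nodes(level=4) -> return 63  (same call as traced above)
  -> return 127
  nodes(level=5) -> return 127  (same call as traced above)
-> return 255

Final answer: 255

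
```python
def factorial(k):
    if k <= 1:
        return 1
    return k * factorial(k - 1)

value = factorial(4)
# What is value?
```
Call trace:
factorial(k=4)
  factorial(k=3)
    factorial(k=2)
      factorial(k=1)
      -> return 1
    -> return 2
  -> return 6
-> return 24

Final answer: 24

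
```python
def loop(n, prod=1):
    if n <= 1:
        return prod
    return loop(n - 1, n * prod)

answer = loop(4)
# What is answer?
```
Call trace:
loop(n=4, prod=1)
  loop(n=3, prod=4)
    loop(n=2, prod=12)
      loop(n=1, prod=24)
      -> return 24
    -> return 24
  -> return 24
-> return 24

Final answer: 24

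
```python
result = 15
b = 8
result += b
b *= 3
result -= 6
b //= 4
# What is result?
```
Trace:
  result=15
  result=15, b=8
  result=23, b=8
  result=23, b=24
  result=17, b=24
  result=17, b=6

Final answer: 17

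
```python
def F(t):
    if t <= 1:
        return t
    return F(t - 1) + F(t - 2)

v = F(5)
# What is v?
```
Call trace (a repeated sub-call is expanded the first time; later identical calls just restate its return value):
F(t=5)
  F(t=4)
    F(t=3)
      F(t=2)
        F(t=1)
        -> return 1
        F(t=0)
        -> return 0
      -> return 1
      F(t=1)
      -> return 1
    -> return 2
    F(t=2) -> return 1  (same call as traced above)
  -> return 3
  F(t=3) -> return 2  (same call as traced above)
-> return 5

Final answer: 5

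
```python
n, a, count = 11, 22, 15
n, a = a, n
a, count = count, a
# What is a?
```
Trace:
  n=11, a=22, count=15
  n=22, a=11, count=15
  n=22, a=15, count=11

Final answer: 15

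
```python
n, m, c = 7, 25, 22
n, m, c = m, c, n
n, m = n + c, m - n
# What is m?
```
Trace:
  n=7, m=25, c=22
  n=25, m=22, c=7
  n=32, m=-3, c=7

Final answer: -3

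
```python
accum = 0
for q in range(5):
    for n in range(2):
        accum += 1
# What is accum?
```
Trace:
  accum=0
  accum=1, q=0, n=0
  accum=2, q=0, n=1
  accum=3, q=1, n=0
  accum=4, q=1, n=1
  accum=5, q=2, n=0
  accum=6, q=2, n=1
  accum=7, q=3, n=0
  accum=8, q=3, n=1
  accum=9, q=4, n=0
  accum=10, q=4, n=1

Final answer: 10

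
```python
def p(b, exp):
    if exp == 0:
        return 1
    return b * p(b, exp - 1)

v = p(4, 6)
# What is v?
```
Call trace:
p(b=4, exp=6)
  p(b=4, exp=5)
    p(b=4, exp=4)
      p(b=4, exp=3)
        p(b=4, exp=2)
          p(b=4, exp=1)
            p(b=4, exp=0)
            -> return 1
          -> return 4
        -> return 16
      -> return 64
    -> return 256
  -> return 1024
-> return 4096

Final answer: 4096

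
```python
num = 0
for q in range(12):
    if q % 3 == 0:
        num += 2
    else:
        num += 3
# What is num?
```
Trace:
  num=0
  num=2, q=0
  num=5, q=1
  num=8, q=2
  num=10, q=3
  num=13, q=4
  num=16, q=5
  num=18, q=6
  num=21, q=7
  num=24, q=8
  num=26, q=9
  num=29, q=10
  num=32, q=11

Final answer: 32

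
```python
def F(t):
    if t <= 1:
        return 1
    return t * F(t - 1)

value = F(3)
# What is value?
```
Call trace:
F(t=3)
  F(t=2)
    F(t=1)
    -> return 1
  -> return 2
-> return 6

Final answer: 6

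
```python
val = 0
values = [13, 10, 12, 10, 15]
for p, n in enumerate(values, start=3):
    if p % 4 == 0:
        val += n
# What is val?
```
Trace:
  val=0
  val=0, p=3, n=13
  val=10, p=4, n=10
  val=10, p=5, n=12
  val=10, p=6, n=10
  val=10, p=7, n=15

Final answer: 10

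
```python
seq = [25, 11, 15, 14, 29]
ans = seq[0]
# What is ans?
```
Trace:
  seq=[25, 11, 15, 14, 29]
  seq=[25, 11, 15, 14, 29], ans=25

Final answer: 25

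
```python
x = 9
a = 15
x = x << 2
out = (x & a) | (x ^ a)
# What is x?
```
Trace:
  x=9
  x=9, a=15
  x=36, a=15
  x=36, a=15, out=47

Final answer: 36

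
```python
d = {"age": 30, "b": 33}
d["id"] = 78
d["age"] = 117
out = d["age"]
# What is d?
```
Trace:
  d={'age': 30, 'b': 33}
  d={'age': 30, 'b': 33, 'id': 78}
  d={'age': 117, 'b': 33, 'id': 78}
  d={'age': 117, 'b': 33, 'id': 78}, out=117

Final answer: {'age': 117, 'b': 33, 'id': 78}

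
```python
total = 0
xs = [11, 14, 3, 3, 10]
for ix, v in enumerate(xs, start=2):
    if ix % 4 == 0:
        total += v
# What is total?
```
Trace:
  total=0
  total=0, ix=2, v=11
  total=0, ix=3, v=14
  total=3, ix=4, v=3
  total=3, ix=5, v=3
  total=3, ix=6, v=10

Final answer: 3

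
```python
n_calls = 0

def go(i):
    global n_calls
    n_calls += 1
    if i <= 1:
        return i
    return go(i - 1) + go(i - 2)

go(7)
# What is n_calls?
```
Call trace (a repeated sub-call is expanded the first time; later identical calls just restate its return value):
go(i=7)
  go(i=6)
    go(i=5)
      go(i=4)
        go(i=3)
          go(i=2)
            go(i=1)
            -> return 1
            go(i=0)
            -> return 0
          -> return 1
          go(i=1)
          -> return 1
        -> return 2
        go(i=2) -> return 1  (same call as traced above)
      -> return 3
      go(i=3) -> return 2  (same call as traced above)
    -> return 5
    go(i=4) -> return 3  (same call as traced above)
  -> return 8
  go(i=5) -> return 5  (same call as traced above)
-> return 13

n_calls is incremented once per call, so count the calls in each subtree. Let C(i) = number of calls made by go(i).
C(0) = C(1) = 1 (base case, no recursion); C(i) = 1 + C(i - 1) + C(i - 2) otherwise.
C(2) = 1 + C(1) + C(0) = 1 + 1 + 1 = 3
C(3) = 1 + C(2) + C(1) = 1 + 3 + 1 = 5
C(4) = 1 + C(3) + C(2) = 1 + 5 + 3 = 9
C(5) = 1 + C(4) + C(3) = 1 + 9 + 5 = 15
C(6) = 1 + C(5) + C(4) = 1 + 15 + 9 = 25
C(7) = 1 + C(6) + C(5) = 1 + 25 + 15 = 41
n_calls = C(7) = 41

Final answer: 41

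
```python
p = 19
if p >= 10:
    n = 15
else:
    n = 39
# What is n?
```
Trace:
  p=19
  p=19, n=15

Final answer: 15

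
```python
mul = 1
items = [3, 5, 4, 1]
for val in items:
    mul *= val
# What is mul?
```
Trace:
  mul=1
  mul=3, val=3
  mul=15, val=5
  mul=60, val=4
  mul=60, val=1

Final answer: 60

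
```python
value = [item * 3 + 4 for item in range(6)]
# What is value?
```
Trace:
  item=0
  item=1
  item=2
  item=3
  item=4
  item=5
  value=[4, 7, 10, 13, 16, 19]

Final answer: [4, 7, 10, 13, 16, 19]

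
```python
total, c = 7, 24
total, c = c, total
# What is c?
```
Trace:
  total=7, c=24
  total=24, c=7

Final answer: 7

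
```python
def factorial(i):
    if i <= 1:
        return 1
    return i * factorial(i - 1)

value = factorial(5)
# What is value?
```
Call trace:
factorial(i=5)
  factorial(i=4)
    factorial(i=3)
      factorial(i=2)
        factorial(i=1)
        -> return 1
      -> return 2
    -> return 6
  -> return 24
-> return 120

Final answer: 120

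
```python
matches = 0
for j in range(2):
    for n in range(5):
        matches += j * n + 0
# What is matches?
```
Trace:
  matches=0
  matches=0, j=0, n=0
  matches=0, j=0, n=1
  matches=0, j=0, n=2
  matches=0, j=0, n=3
  matches=0, j=0, n=4
  matches=0, j=1, n=0
  matches=1, j=1, n=1
  matches=3, j=1, n=2
  matches=6, j=1, n=3
  matches=10, j=1, n=4

Final answer: 10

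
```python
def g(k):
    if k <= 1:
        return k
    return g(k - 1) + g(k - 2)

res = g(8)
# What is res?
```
Call trace (a repeated sub-call is expanded the first time; later identical calls just restate its return value):
g(k=8)
  g(k=7)
    g(k=6)
      g(k=5)
        g(k=4)
          g(k=3)
            g(k=2)
              g(k=1)
              -> return 1
              g(k=0)
              -> return 0
            -> return 1
            g(k=1)
            -> return 1
          -> return 2
          g(k=2) -> return 1  (same call as traced above)
        -> return 3
        g(k=3) -> return 2  (same call as traced above)
      -> return 5
      g(k=4) -> return 3  (same call as traced above)
    -> return 8
    g(k=5) -> return 5  (same call as traced above)
  -> return 13
  g(k=6) -> return 8  (same call as traced above)
-> return 21

Final answer: 21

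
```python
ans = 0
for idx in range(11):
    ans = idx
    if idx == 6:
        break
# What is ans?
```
Trace:
  ans=0
  ans=0, idx=0
  ans=1, idx=1
  ans=2, idx=2
  ans=3, idx=3
  ans=4, idx=4
  ans=5, idx=5
  ans=6, idx=6

Final answer: 6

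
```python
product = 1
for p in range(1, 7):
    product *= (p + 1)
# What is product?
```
Trace:
  product=1
  product=2, p=1
  product=6, p=2
  product=24, p=3
  product=120, p=4
  product=720, p=5
  product=5040, p=6

Final answer: 5040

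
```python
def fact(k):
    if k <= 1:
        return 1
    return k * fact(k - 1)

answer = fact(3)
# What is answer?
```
Call trace:
fact(k=3)
  fact(k=2)
    fact(k=1)
    -> return 1
  -> return 2
-> return 6

Final answer: 6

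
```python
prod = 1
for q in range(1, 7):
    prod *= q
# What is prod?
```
Trace:
  prod=1
  prod=1, q=1
  prod=2, q=2
  prod=6, q=3
  prod=24, q=4
  prod=120, q=5
  prod=720, q=6

Final answer: 720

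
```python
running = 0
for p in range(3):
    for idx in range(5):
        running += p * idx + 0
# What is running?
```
Trace:
  running=0
  running=0, p=0, idx=0
  running=0, p=0, idx=1
  running=0, p=0, idx=2
  running=0, p=0, idx=3
  running=0, p=0, idx=4
  running=0, p=1, idx=0
  running=1, p=1, idx=1
  running=3, p=1, idx=2
  running=6, p=1, idx=3
  running=10, p=1, idx=4
  running=10, p=2, idx=0
  running=12, p=2, idx=1
  running=16, p=2, idx=2
  running=22, p=2, idx=3
  running=30, p=2, idx=4

Final answer: 30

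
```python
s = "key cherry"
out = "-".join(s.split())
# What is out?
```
Trace:
  s='key cherry'
  s='key cherry', out='key-cherry'

Final answer: 'key-cherry'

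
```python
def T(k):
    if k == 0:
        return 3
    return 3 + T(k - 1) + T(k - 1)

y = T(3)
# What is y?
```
Call trace (a repeated sub-call is expanded the first time; later identical calls just restate its return value):
T(k=3)
  T(k=2)
    T(k=1)
      T(k=0)
      -> return 3
      T(k=0)
      -> return 3
    -> return 9
    T(k=1) -> return 9  (same call as traced above)
  -> return 21
  T(k=2) -> return 21  (same call as traced above)
-> return 45

Final answer: 45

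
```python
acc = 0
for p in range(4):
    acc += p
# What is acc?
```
Trace:
  acc=0
  acc=0, p=0
  acc=1, p=1
  acc=3, p=2
  acc=6, p=3

Final answer: 6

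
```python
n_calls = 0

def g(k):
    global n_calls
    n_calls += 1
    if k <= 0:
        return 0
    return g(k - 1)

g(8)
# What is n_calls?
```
Call trace:
g(k=8)
  g(k=7)
    g(k=6)
      g(k=5)
        g(k=4)
          g(k=3)
            g(k=2)
              g(k=1)
                g(k=0)
                -> return 0
              -> return 0
            -> return 0
          -> return 0
        -> return 0
      -> return 0
    -> return 0
  -> return 0
-> return 0

n_calls is incremented once per call. g is entered once for each k = 8, 7, 6, 5, 4, 3, 2, 1, 0 (the k <= 0 call returns without recursing), i.e. 8 + 1 calls.
n_calls = 9

Final answer: 9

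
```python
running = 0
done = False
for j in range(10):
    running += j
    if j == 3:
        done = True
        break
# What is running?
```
Trace:
  running=0
  running=0, done=False
  running=0, done=False, j=0
  running=1, done=False, j=1
  running=3, done=False, j=2
  running=6, done=True, j=3

Final answer: 6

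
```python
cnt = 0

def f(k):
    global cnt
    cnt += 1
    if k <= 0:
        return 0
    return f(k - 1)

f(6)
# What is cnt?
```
Call trace:
f(k=6)
  f(k=5)
    f(k=4)
      f(k=3)
        f(k=2)
          f(k=1)
            f(k=0)
            -> return 0
          -> return 0
        -> return 0
      -> return 0
    -> return 0
  -> return 0
-> return 0

cnt is incremented once per call. f is entered once for each k = 6, 5, 4, 3, 2, 1, 0 (the k <= 0 call returns without recursing), i.e. 6 + 1 calls.
cnt = 7

Final answer: 7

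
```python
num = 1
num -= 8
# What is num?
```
Trace:
  num=1
  num=-7

Final answer: -7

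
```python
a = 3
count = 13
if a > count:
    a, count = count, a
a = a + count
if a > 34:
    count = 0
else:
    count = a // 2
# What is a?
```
Trace:
  a=3
  a=3, count=13
  a=3, count=13
  a=16, count=13
  a=16, count=8

Final answer: 16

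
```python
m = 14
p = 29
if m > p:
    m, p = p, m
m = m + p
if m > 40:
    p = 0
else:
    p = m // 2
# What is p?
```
Trace:
  m=14
  m=14, p=29
  m=14, p=29
  m=43, p=29
  m=43, p=0

Final answer: 0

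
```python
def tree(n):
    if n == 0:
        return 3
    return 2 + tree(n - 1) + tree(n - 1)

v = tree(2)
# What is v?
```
Call trace (a repeated sub-call is expanded the first time; later identical calls just restate its return value):
tree(n=2)
  tree(n=1)
    tree(n=0)
    -> return 3
    tree(n=0)
    -> return 3
  -> return 8
  tree(n=1) -> return 8  (same call as traced above)
-> return 18

Final answer: 18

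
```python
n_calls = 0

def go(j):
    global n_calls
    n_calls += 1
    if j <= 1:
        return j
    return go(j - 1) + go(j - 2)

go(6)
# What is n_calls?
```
Call trace (a repeated sub-call is expanded the first time; later identical calls just restate its return value):
go(j=6)
  go(j=5)
    go(j=4)
      go(j=3)
        go(j=2)
          go(j=1)
          -> return 1
          go(j=0)
          -> return 0
        -> return 1
        go(j=1)
        -> return 1
      -> return 2
      go(j=2) -> return 1  (same call as traced above)
    -> return 3
    go(j=3) -> return 2  (same call as traced above)
  -> return 5
  go(j=4) -> return 3  (same call as traced above)
-> return 8

n_calls is incremented once per call, so count the calls in each subtree. Let C(j) = number of calls made by go(j).
C(0) = C(1) = 1 (base case, no recursion); C(j) = 1 + C(j - 1) + C(j - 2) otherwise.
C(2) = 1 + C(1) + C(0) = 1 + 1 + 1 = 3
C(3) = 1 + C(2) + C(1) = 1 + 3 + 1 = 5
C(4) = 1 + C(3) + C(2) = 1 + 5 + 3 = 9
C(5) = 1 + C(4) + C(3) = 1 + 9 + 5 = 15
C(6) = 1 + C(5) + C(4) = 1 + 15 + 9 = 25
n_calls = C(6) = 25

Final answer: 25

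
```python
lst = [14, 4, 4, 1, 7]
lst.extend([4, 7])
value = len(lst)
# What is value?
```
Trace:
  lst=[14, 4, 4, 1, 7]
  lst=[14, 4, 4, 1, 7, 4, 7]
  lst=[14, 4, 4, 1, 7, 4, 7], value=7

Final answer: 7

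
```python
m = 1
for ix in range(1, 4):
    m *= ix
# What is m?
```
Trace:
  m=1
  m=1, ix=1
  m=2, ix=2
  m=6, ix=3

Final answer: 6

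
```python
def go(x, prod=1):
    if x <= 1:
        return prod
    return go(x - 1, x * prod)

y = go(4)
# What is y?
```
Call trace:
go(x=4, prod=1)
  go(x=3, prod=4)
    go(x=2, prod=12)
      go(x=1, prod=24)
      -> return 24
    -> return 24
  -> return 24
-> return 24

Final answer: 24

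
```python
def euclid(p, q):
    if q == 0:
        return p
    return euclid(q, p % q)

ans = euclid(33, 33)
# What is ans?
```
Call trace:
euclid(p=33, q=33)
  euclid(p=33, q=0)
  -> return 33
-> return 33

Final answer: 33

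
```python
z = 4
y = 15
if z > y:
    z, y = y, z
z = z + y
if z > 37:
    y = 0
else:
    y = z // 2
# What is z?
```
Trace:
  z=4
  z=4, y=15
  z=4, y=15
  z=19, y=15
  z=19, y=9

Final answer: 19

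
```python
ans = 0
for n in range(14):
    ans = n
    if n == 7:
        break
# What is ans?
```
Trace:
  ans=0
  ans=0, n=0
  ans=1, n=1
  ans=2, n=2
  ans=3, n=3
  ans=4, n=4
  ans=5, n=5
  ans=6, n=6
  ans=7, n=7

Final answer: 7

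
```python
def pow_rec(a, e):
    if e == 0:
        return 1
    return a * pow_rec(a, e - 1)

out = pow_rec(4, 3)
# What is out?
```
Call trace:
pow_rec(a=4, e=3)
  pow_rec(a=4, e=2)
    pow_rec(a=4, e=1)
      pow_rec(a=4, e=0)
      -> return 1
    -> return 4
  -> return 16
-> return 64

Final answer: 64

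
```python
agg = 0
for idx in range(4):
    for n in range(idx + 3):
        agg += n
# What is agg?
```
Trace:
  agg=0
  agg=0, idx=0, n=0
  agg=1, idx=0, n=1
  agg=3, idx=0, n=2
  agg=3, idx=1, n=0
  agg=4, idx=1, n=1
  agg=6, idx=1, n=2
  agg=9, idx=1, n=3
  agg=9, idx=2, n=0
  agg=10, idx=2, n=1
  agg=12, idx=2, n=2
  agg=15, idx=2, n=3
  agg=19, idx=2, n=4
  agg=19, idx=3, n=0
  agg=20, idx=3, n=1
  agg=22, idx=3, n=2
  agg=25, idx=3, n=3
  agg=29, idx=3, n=4
  agg=34, idx=3, n=5

Final answer: 34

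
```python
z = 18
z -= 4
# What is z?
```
Trace:
  z=18
  z=14

Final answer: 14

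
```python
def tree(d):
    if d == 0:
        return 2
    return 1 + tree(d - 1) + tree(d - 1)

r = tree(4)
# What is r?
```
Call trace (a repeated sub-call is expanded the first time; later identical calls just restate its return value):
tree(d=4)
  tree(d=3)
    tree(d=2)
      tree(d=1)
        tree(d=0)
        -> return 2
        tree(d=0)
        -> return 2
      -> return 5
      tree(d=1) -> return 5  (same call as traced above)
    -> return 11
    tree(d=2) -> return 11  (same call as traced above)
  -> return 23
  tree(d=3) -> return 23  (same call as traced above)
-> return 47

Final answer: 47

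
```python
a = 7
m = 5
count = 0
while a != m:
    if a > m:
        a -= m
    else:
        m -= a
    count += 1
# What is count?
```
Trace:
  a=7
  a=7, m=5
  a=7, m=5, count=0
  a=2, m=5, count=1
  a=2, m=3, count=2
  a=2, m=1, count=3
  a=1, m=1, count=4

Final answer: 4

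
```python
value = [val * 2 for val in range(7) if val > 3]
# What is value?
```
Trace:
  val=0
  val=1
  val=2
  val=3
  val=4
  val=5
  val=6
  value=[8, 10, 12]

Final answer: [8, 10, 12]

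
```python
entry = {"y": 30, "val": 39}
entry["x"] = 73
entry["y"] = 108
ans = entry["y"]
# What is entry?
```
Trace:
  entry={'y': 30, 'val': 39}
  entry={'y': 30, 'val': 39, 'x': 73}
  entry={'y': 108, 'val': 39, 'x': 73}
  entry={'y': 108, 'val': 39, 'x': 73}, ans=108

Final answer: {'y': 108, 'val': 39, 'x': 73}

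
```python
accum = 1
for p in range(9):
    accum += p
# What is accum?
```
Trace:
  accum=1
  accum=1, p=0
  accum=2, p=1
  accum=4, p=2
  accum=7, p=3
  accum=11, p=4
  accum=16, p=5
  accum=22, p=6
  accum=29, p=7
  accum=37, p=8

Final answer: 37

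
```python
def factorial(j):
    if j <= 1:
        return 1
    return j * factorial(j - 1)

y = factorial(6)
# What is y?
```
Call trace:
factorial(j=6)
  factorial(j=5)
    factorial(j=4)
      factorial(j=3)
        factorial(j=2)
          factorial(j=1)
          -> return 1
        -> return 2
      -> return 6
    -> return 24
  -> return 120
-> return 720

Final answer: 720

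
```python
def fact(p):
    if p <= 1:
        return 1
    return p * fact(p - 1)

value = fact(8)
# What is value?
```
Call trace:
fact(p=8)
  fact(p=7)
    fact(p=6)
      fact(p=5)
        fact(p=4)
          fact(p=3)
            fact(p=2)
              fact(p=1)
              -> return 1
            -> return 2
          -> return 6
        -> return 24
      -> return 120
    -> return 720
  -> return 5040
-> return 40320

Final answer: 40320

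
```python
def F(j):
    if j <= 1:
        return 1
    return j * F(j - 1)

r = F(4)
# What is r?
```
Call trace:
F(j=4)
  F(j=3)
    F(j=2)
      F(j=1)
      -> return 1
    -> return 2
  -> return 6
-> return 24

Final answer: 24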